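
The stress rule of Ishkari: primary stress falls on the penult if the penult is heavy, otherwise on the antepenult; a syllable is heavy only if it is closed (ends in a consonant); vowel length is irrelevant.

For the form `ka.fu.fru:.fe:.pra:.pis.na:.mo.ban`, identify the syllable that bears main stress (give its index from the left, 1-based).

7

Weights: 7 na: L, 8 mo L, 9 ban H.
The penult (syllable 8, mo) is light, so stress falls on the antepenult (syllable 7, na:).
Primary stress: syllable 7 → ka.fu.fru:.fe:.pra:.pis.ˈna:.mo.ban.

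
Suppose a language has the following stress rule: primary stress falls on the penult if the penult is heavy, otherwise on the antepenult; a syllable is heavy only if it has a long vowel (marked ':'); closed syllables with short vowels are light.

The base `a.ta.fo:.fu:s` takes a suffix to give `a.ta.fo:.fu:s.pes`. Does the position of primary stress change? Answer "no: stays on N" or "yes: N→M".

yes: 3→4

Base `a.ta.fo:.fu:s` (4 syllables):
  Weights: 2 ta L, 3 fo: H, 4 fu:s H.
  The penult (syllable 3, fo:) is heavy, so it takes stress.
  → primary stress on syllable 3.
Suffixed `a.ta.fo:.fu:s.pes` (5 syllables):
  Weights: 3 fo: H, 4 fu:s H, 5 pes L.
  The penult (syllable 4, fu:s) is heavy, so it takes stress.
  → primary stress on syllable 4.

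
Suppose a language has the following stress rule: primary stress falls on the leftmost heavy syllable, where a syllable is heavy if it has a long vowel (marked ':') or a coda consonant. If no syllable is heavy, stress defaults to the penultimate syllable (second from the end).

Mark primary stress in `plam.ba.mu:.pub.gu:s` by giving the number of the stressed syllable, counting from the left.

Weights: 1 plam H, 2 ba L, 3 mu: H, 4 pub H, 5 gu:s H.
Heavy syllables in the domain: 1, 3, 4, 5. The leftmost is syllable 1 (plam).
Primary stress: syllable 1 → ˈplam.ba.mu:.pub.gu:s.

1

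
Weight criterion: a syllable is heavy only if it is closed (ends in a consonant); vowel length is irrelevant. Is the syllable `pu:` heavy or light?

light

`pu:`: long vowel, open (no coda). Open (no coda) → light.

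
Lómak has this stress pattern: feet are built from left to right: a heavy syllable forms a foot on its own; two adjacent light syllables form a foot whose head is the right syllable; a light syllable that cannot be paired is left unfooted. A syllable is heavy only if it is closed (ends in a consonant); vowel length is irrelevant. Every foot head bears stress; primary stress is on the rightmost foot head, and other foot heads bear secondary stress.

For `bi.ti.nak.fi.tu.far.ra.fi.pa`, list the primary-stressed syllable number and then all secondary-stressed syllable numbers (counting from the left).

primary 8, secondary 2, 3, 5, 6

Weights: 1 bi L, 2 ti L, 3 nak H, 4 fi L, 5 tu L, 6 far H, 7 ra L, 8 fi L, 9 pa L.
Parse left to right (heavy = foot alone; LL = one foot; stranded L unfooted): (bi.ˈti) (ˈnak) (fi.ˈtu) (ˈfar) (ra.ˈfi) pa.
Foot heads: 2, 3, 5, 6, 8.
Primary stress on the rightmost head = syllable 8.
Secondary stress on 2, 3, 5, 6: bi.ˌti.ˌnak.fi.ˌtu.ˌfar.ra.ˈfi.pa.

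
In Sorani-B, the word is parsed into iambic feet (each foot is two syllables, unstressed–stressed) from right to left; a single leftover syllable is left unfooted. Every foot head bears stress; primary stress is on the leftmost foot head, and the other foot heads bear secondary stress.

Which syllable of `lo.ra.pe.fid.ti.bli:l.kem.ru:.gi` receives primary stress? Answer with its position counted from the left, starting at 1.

Parse right to left into iambic (σˈσ) feet: lo (ra.ˈpe) (fid.ˈti) (bli:l.ˈkem) (ru:.ˈgi). Syllable 1 is left unfooted.
Foot heads (stressed positions): 3, 5, 7, 9.
End Rule Leftmost: primary stress on the leftmost head = syllable 3.
Primary stress: syllable 3 → lo.ra.ˈpe.fid.ti.bli:l.kem.ru:.gi.

3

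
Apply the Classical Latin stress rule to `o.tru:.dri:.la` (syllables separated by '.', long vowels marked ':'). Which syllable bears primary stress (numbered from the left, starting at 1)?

3

Classical Latin: stress the penult if heavy (long vowel or closed), else the antepenult.
Weights: 2 tru: H, 3 dri: H, 4 la L.
The penult (syllable 3, dri:) is heavy, so it takes stress.
Stress on syllable 3: o.tru:.ˈdri:.la.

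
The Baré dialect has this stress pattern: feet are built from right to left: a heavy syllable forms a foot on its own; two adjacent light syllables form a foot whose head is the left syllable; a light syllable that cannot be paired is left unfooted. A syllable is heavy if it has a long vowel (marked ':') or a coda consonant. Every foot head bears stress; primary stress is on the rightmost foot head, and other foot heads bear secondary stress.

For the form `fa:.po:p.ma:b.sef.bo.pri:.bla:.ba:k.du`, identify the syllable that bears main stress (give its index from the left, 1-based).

Weights: 1 fa: H, 2 po:p H, 3 ma:b H, 4 sef H, 5 bo L, 6 pri: H, 7 bla: H, 8 ba:k H, 9 du L.
Parse right to left (heavy = foot alone; LL = one foot; stranded L unfooted): (ˈfa:) (ˈpo:p) (ˈma:b) (ˈsef) bo (ˈpri:) (ˈbla:) (ˈba:k) du.
Foot heads: 1, 2, 3, 4, 6, 7, 8.
Primary stress on the rightmost head = syllable 8.
Primary stress: syllable 8 → fa:.po:p.ma:b.sef.bo.pri:.bla:.ˈba:k.du.

8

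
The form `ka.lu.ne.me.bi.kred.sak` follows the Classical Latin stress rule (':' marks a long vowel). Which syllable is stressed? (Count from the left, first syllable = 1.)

6

Classical Latin: stress the penult if heavy (long vowel or closed), else the antepenult.
Weights: 5 bi L, 6 kred H, 7 sak H.
The penult (syllable 6, kred) is heavy, so it takes stress.
Stress on syllable 6: ka.lu.ne.me.bi.ˈkred.sak.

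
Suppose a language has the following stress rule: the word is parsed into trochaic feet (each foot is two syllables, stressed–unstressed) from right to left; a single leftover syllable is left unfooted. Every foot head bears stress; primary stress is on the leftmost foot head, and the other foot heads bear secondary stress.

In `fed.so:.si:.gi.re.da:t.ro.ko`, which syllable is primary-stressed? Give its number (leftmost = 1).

Parse right to left into trochaic (ˈσσ) feet: (ˈfed.so:) (ˈsi:.gi) (ˈre.da:t) (ˈro.ko).
Foot heads (stressed positions): 1, 3, 5, 7.
End Rule Leftmost: primary stress on the leftmost head = syllable 1.
Primary stress: syllable 1 → ˈfed.so:.si:.gi.re.da:t.ro.ko.

1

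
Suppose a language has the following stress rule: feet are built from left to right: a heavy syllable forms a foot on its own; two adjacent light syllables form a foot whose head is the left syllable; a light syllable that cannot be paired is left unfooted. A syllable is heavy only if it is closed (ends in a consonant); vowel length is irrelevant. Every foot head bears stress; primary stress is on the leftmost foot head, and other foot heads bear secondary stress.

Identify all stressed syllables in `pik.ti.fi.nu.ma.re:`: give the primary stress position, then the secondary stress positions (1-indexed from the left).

primary 1, secondary 2, 4

Weights: 1 pik H, 2 ti L, 3 fi L, 4 nu L, 5 ma L, 6 re: L.
Parse left to right (heavy = foot alone; LL = one foot; stranded L unfooted): (ˈpik) (ˈti.fi) (ˈnu.ma) re:.
Foot heads: 1, 2, 4.
Primary stress on the leftmost head = syllable 1.
Secondary stress on 2, 4: ˈpik.ˌti.fi.ˌnu.ma.re:.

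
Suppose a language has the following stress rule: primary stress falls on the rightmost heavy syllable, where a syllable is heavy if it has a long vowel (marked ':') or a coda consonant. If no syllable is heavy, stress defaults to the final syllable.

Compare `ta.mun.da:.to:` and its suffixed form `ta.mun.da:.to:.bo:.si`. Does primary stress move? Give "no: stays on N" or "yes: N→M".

yes: 4→5

Base `ta.mun.da:.to:` (4 syllables):
  Weights: 1 ta L, 2 mun H, 3 da: H, 4 to: H.
  Heavy syllables in the domain: 2, 3, 4. The rightmost is syllable 4 (to:).
  → primary stress on syllable 4.
Suffixed `ta.mun.da:.to:.bo:.si` (6 syllables):
  Weights: 1 ta L, 2 mun H, 3 da: H, 4 to: H, 5 bo: H, 6 si L.
  Heavy syllables in the domain: 2, 3, 4, 5. The rightmost is syllable 5 (bo:).
  → primary stress on syllable 5.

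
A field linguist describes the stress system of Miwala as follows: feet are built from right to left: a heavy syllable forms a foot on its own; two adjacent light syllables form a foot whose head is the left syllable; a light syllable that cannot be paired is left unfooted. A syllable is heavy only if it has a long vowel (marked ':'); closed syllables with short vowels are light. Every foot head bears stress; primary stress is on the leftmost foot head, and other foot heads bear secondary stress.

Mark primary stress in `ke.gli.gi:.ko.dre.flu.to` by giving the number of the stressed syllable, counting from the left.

1

Weights: 1 ke L, 2 gli L, 3 gi: H, 4 ko L, 5 dre L, 6 flu L, 7 to L.
Parse right to left (heavy = foot alone; LL = one foot; stranded L unfooted): (ˈke.gli) (ˈgi:) (ˈko.dre) (ˈflu.to).
Foot heads: 1, 3, 4, 6.
Primary stress on the leftmost head = syllable 1.
Primary stress: syllable 1 → ˈke.gli.gi:.ko.dre.flu.to.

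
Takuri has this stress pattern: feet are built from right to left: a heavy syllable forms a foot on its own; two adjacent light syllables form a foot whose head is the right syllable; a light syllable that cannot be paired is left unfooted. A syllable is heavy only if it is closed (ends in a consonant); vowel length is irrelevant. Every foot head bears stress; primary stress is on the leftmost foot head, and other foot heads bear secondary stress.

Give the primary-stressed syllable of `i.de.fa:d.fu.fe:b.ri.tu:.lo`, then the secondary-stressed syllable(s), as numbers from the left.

Weights: 1 i L, 2 de L, 3 fa:d H, 4 fu L, 5 fe:b H, 6 ri L, 7 tu: L, 8 lo L.
Parse right to left (heavy = foot alone; LL = one foot; stranded L unfooted): (i.ˈde) (ˈfa:d) fu (ˈfe:b) ri (tu:.ˈlo).
Foot heads: 2, 3, 5, 8.
Primary stress on the leftmost head = syllable 2.
Secondary stress on 3, 5, 8: i.ˈde.ˌfa:d.fu.ˌfe:b.ri.tu:.ˌlo.

primary 2, secondary 3, 5, 8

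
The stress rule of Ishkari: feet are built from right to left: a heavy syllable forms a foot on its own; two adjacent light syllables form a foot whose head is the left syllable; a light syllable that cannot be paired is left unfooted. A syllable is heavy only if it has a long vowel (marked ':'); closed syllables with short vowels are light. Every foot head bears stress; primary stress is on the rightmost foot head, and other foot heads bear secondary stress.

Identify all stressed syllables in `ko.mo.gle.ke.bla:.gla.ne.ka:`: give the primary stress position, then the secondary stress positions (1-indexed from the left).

Weights: 1 ko L, 2 mo L, 3 gle L, 4 ke L, 5 bla: H, 6 gla L, 7 ne L, 8 ka: H.
Parse right to left (heavy = foot alone; LL = one foot; stranded L unfooted): (ˈko.mo) (ˈgle.ke) (ˈbla:) (ˈgla.ne) (ˈka:).
Foot heads: 1, 3, 5, 6, 8.
Primary stress on the rightmost head = syllable 8.
Secondary stress on 1, 3, 5, 6: ˌko.mo.ˌgle.ke.ˌbla:.ˌgla.ne.ˈka:.

primary 8, secondary 1, 3, 5, 6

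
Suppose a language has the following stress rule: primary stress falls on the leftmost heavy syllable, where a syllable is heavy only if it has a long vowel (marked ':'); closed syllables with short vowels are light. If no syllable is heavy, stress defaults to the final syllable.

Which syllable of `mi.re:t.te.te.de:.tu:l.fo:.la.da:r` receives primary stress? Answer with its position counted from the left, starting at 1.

Weights: 1 mi L, 2 re:t H, 3 te L, 4 te L, 5 de: H, 6 tu:l H, 7 fo: H, 8 la L, 9 da:r H.
Heavy syllables in the domain: 2, 5, 6, 7, 9. The leftmost is syllable 2 (re:t).
Primary stress: syllable 2 → mi.ˈre:t.te.te.de:.tu:l.fo:.la.da:r.

2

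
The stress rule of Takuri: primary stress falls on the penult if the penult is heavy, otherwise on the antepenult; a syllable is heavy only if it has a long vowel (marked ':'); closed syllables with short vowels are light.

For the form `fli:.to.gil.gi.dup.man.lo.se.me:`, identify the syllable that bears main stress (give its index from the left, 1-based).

Weights: 7 lo L, 8 se L, 9 me: H.
The penult (syllable 8, se) is light, so stress falls on the antepenult (syllable 7, lo).
Primary stress: syllable 7 → fli:.to.gil.gi.dup.man.ˈlo.se.me:.

7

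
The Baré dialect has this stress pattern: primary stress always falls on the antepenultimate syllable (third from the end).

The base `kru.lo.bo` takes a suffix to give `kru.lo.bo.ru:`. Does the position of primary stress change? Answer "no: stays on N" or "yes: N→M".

yes: 1→2

Base `kru.lo.bo` (3 syllables):
  The word has 3 syllables; the antepenultimate syllable (third from the end) is syllable 1 (kru).
  → primary stress on syllable 1.
Suffixed `kru.lo.bo.ru:` (4 syllables):
  The word has 4 syllables; the antepenultimate syllable (third from the end) is syllable 2 (lo).
  → primary stress on syllable 2.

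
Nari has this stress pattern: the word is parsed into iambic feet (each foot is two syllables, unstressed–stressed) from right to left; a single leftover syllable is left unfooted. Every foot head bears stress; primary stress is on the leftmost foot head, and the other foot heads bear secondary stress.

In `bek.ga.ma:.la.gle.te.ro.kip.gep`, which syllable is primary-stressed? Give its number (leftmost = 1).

3

Parse right to left into iambic (σˈσ) feet: bek (ga.ˈma:) (la.ˈgle) (te.ˈro) (kip.ˈgep). Syllable 1 is left unfooted.
Foot heads (stressed positions): 3, 5, 7, 9.
End Rule Leftmost: primary stress on the leftmost head = syllable 3.
Primary stress: syllable 3 → bek.ga.ˈma:.la.gle.te.ro.kip.gep.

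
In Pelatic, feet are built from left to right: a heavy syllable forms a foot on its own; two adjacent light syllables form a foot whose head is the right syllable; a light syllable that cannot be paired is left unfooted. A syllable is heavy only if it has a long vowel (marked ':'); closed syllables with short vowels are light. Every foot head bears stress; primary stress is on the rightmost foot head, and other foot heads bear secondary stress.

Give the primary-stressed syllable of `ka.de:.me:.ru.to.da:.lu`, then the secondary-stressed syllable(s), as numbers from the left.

Weights: 1 ka L, 2 de: H, 3 me: H, 4 ru L, 5 to L, 6 da: H, 7 lu L.
Parse left to right (heavy = foot alone; LL = one foot; stranded L unfooted): ka (ˈde:) (ˈme:) (ru.ˈto) (ˈda:) lu.
Foot heads: 2, 3, 5, 6.
Primary stress on the rightmost head = syllable 6.
Secondary stress on 2, 3, 5: ka.ˌde:.ˌme:.ru.ˌto.ˈda:.lu.

primary 6, secondary 2, 3, 5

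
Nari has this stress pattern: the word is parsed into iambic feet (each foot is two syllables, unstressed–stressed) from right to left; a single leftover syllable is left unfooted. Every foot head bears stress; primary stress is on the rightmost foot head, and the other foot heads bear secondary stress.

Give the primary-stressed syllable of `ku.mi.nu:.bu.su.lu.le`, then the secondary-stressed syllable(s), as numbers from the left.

primary 7, secondary 3, 5

Parse right to left into iambic (σˈσ) feet: ku (mi.ˈnu:) (bu.ˈsu) (lu.ˈle). Syllable 1 is left unfooted.
Foot heads (stressed positions): 3, 5, 7.
End Rule Rightmost: primary stress on the rightmost head = syllable 7.
Secondary stress on 3, 5: ku.mi.ˌnu:.bu.ˌsu.lu.ˈle.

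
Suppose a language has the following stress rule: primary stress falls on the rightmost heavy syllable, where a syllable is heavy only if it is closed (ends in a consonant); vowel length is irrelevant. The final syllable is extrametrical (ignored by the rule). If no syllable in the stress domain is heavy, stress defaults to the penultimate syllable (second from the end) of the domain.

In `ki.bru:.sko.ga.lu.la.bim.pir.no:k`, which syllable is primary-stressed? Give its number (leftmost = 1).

8

The final syllable (9, no:k) is extrametrical; the stress domain is syllables 1–8.
Weights: 1 ki L, 2 bru: L, 3 sko L, 4 ga L, 5 lu L, 6 la L, 7 bim H, 8 pir H.
Heavy syllables in the domain: 7, 8. The rightmost is syllable 8 (pir).
Primary stress: syllable 8 → ki.bru:.sko.ga.lu.la.bim.ˈpir.no:k.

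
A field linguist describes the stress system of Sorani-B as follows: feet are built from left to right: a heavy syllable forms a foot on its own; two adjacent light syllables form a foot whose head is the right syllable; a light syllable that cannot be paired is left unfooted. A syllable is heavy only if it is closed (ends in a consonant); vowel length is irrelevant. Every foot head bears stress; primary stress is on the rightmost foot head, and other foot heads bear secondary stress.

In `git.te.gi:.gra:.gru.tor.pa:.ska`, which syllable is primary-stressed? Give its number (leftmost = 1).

8

Weights: 1 git H, 2 te L, 3 gi: L, 4 gra: L, 5 gru L, 6 tor H, 7 pa: L, 8 ska L.
Parse left to right (heavy = foot alone; LL = one foot; stranded L unfooted): (ˈgit) (te.ˈgi:) (gra:.ˈgru) (ˈtor) (pa:.ˈska).
Foot heads: 1, 3, 5, 6, 8.
Primary stress on the rightmost head = syllable 8.
Primary stress: syllable 8 → git.te.gi:.gra:.gru.tor.pa:.ˈska.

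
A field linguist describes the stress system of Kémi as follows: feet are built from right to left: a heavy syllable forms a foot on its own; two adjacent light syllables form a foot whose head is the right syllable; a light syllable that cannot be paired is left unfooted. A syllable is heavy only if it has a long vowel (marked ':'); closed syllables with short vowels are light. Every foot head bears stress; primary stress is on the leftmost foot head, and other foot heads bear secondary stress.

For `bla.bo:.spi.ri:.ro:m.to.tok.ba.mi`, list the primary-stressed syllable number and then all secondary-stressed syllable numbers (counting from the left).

primary 2, secondary 4, 5, 7, 9

Weights: 1 bla L, 2 bo: H, 3 spi L, 4 ri: H, 5 ro:m H, 6 to L, 7 tok L, 8 ba L, 9 mi L.
Parse right to left (heavy = foot alone; LL = one foot; stranded L unfooted): bla (ˈbo:) spi (ˈri:) (ˈro:m) (to.ˈtok) (ba.ˈmi).
Foot heads: 2, 4, 5, 7, 9.
Primary stress on the leftmost head = syllable 2.
Secondary stress on 4, 5, 7, 9: bla.ˈbo:.spi.ˌri:.ˌro:m.to.ˌtok.ba.ˌmi.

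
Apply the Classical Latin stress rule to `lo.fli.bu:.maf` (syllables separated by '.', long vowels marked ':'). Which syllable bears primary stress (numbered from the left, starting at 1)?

3

Classical Latin: stress the penult if heavy (long vowel or closed), else the antepenult.
Weights: 2 fli L, 3 bu: H, 4 maf H.
The penult (syllable 3, bu:) is heavy, so it takes stress.
Stress on syllable 3: lo.fli.ˈbu:.maf.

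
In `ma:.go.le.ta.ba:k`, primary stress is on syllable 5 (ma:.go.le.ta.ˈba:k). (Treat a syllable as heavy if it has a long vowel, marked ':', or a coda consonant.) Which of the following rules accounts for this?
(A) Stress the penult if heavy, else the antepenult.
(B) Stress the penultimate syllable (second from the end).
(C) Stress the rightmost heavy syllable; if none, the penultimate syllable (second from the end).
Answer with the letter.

C

Rule A → syllable 3 (observed: 5).
Rule B → syllable 4 (observed: 5).
Rule C → syllable 5 ✓.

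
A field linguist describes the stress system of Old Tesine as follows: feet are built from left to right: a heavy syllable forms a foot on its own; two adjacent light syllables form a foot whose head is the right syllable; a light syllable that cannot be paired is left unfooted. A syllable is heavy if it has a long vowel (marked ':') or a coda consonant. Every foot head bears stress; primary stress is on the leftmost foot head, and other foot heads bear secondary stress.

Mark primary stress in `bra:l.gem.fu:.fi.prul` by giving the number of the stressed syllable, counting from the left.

Weights: 1 bra:l H, 2 gem H, 3 fu: H, 4 fi L, 5 prul H.
Parse left to right (heavy = foot alone; LL = one foot; stranded L unfooted): (ˈbra:l) (ˈgem) (ˈfu:) fi (ˈprul).
Foot heads: 1, 2, 3, 5.
Primary stress on the leftmost head = syllable 1.
Primary stress: syllable 1 → ˈbra:l.gem.fu:.fi.prul.

1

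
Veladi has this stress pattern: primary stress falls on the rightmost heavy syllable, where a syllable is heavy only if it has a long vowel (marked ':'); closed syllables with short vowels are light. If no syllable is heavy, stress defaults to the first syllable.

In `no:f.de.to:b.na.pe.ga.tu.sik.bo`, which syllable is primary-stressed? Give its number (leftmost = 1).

3

Weights: 1 no:f H, 2 de L, 3 to:b H, 4 na L, 5 pe L, 6 ga L, 7 tu L, 8 sik L, 9 bo L.
Heavy syllables in the domain: 1, 3. The rightmost is syllable 3 (to:b).
Primary stress: syllable 3 → no:f.de.ˈto:b.na.pe.ga.tu.sik.bo.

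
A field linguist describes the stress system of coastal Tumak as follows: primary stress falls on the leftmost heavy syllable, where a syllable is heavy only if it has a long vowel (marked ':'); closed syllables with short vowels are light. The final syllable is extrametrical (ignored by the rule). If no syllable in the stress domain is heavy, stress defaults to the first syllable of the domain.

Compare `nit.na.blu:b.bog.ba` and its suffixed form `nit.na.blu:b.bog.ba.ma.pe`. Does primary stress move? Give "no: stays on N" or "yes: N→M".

Base `nit.na.blu:b.bog.ba` (5 syllables):
  The final syllable (5, ba) is extrametrical; the stress domain is syllables 1–4.
  Weights: 1 nit L, 2 na L, 3 blu:b H, 4 bog L.
  Heavy syllables in the domain: 3. The leftmost is syllable 3 (blu:b).
  → primary stress on syllable 3.
Suffixed `nit.na.blu:b.bog.ba.ma.pe` (7 syllables):
  The final syllable (7, pe) is extrametrical; the stress domain is syllables 1–6.
  Weights: 1 nit L, 2 na L, 3 blu:b H, 4 bog L, 5 ba L, 6 ma L.
  Heavy syllables in the domain: 3. The leftmost is syllable 3 (blu:b).
  → primary stress on syllable 3.

no: stays on 3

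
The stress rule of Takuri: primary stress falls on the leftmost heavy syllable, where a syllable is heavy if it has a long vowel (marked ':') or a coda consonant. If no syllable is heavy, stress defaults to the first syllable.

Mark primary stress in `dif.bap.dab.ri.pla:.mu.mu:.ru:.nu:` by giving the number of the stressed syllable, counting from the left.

Weights: 1 dif H, 2 bap H, 3 dab H, 4 ri L, 5 pla: H, 6 mu L, 7 mu: H, 8 ru: H, 9 nu: H.
Heavy syllables in the domain: 1, 2, 3, 5, 7, 8, 9. The leftmost is syllable 1 (dif).
Primary stress: syllable 1 → ˈdif.bap.dab.ri.pla:.mu.mu:.ru:.nu:.

1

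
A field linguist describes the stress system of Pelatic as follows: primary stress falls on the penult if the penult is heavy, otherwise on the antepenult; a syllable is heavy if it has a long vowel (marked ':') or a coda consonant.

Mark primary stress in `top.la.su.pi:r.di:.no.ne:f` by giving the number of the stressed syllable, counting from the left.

5

Weights: 5 di: H, 6 no L, 7 ne:f H.
The penult (syllable 6, no) is light, so stress falls on the antepenult (syllable 5, di:).
Primary stress: syllable 5 → top.la.su.pi:r.ˈdi:.no.ne:f.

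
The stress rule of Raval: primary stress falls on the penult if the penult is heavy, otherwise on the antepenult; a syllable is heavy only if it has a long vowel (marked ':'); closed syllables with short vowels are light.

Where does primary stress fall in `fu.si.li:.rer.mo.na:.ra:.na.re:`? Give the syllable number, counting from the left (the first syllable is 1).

7

Weights: 7 ra: H, 8 na L, 9 re: H.
The penult (syllable 8, na) is light, so stress falls on the antepenult (syllable 7, ra:).
Primary stress: syllable 7 → fu.si.li:.rer.mo.na:.ˈra:.na.re:.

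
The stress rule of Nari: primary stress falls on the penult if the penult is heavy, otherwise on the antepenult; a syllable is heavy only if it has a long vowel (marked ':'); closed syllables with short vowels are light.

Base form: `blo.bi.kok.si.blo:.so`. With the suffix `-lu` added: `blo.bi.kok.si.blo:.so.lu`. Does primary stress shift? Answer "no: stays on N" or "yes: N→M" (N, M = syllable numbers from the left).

Base `blo.bi.kok.si.blo:.so` (6 syllables):
  Weights: 4 si L, 5 blo: H, 6 so L.
  The penult (syllable 5, blo:) is heavy, so it takes stress.
  → primary stress on syllable 5.
Suffixed `blo.bi.kok.si.blo:.so.lu` (7 syllables):
  Weights: 5 blo: H, 6 so L, 7 lu L.
  The penult (syllable 6, so) is light, so stress falls on the antepenult (syllable 5, blo:).
  → primary stress on syllable 5.

no: stays on 5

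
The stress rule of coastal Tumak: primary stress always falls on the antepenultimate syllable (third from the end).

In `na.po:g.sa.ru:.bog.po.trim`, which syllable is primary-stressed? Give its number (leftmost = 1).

5

The word has 7 syllables; the antepenultimate syllable (third from the end) is syllable 5 (bog).
Primary stress: syllable 5 → na.po:g.sa.ru:.ˈbog.po.trim.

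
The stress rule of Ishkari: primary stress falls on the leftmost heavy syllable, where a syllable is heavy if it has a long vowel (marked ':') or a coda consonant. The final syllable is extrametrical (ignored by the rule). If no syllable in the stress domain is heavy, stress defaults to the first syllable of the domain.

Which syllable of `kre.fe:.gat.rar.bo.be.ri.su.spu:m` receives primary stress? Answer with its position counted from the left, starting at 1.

2

The final syllable (9, spu:m) is extrametrical; the stress domain is syllables 1–8.
Weights: 1 kre L, 2 fe: H, 3 gat H, 4 rar H, 5 bo L, 6 be L, 7 ri L, 8 su L.
Heavy syllables in the domain: 2, 3, 4. The leftmost is syllable 2 (fe:).
Primary stress: syllable 2 → kre.ˈfe:.gat.rar.bo.be.ri.su.spu:m.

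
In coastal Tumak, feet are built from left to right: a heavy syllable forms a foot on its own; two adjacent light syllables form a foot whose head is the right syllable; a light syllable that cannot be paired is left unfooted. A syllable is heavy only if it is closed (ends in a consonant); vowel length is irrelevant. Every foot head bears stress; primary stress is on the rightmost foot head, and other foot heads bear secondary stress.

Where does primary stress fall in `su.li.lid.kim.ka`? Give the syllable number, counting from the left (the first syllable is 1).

4

Weights: 1 su L, 2 li L, 3 lid H, 4 kim H, 5 ka L.
Parse left to right (heavy = foot alone; LL = one foot; stranded L unfooted): (su.ˈli) (ˈlid) (ˈkim) ka.
Foot heads: 2, 3, 4.
Primary stress on the rightmost head = syllable 4.
Primary stress: syllable 4 → su.li.lid.ˈkim.ka.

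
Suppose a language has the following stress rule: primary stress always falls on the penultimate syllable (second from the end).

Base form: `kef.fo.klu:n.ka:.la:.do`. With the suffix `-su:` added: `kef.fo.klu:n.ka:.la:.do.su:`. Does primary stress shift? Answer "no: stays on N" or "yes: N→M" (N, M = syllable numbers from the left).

yes: 5→6

Base `kef.fo.klu:n.ka:.la:.do` (6 syllables):
  The word has 6 syllables; the penultimate syllable (second from the end) is syllable 5 (la:).
  → primary stress on syllable 5.
Suffixed `kef.fo.klu:n.ka:.la:.do.su:` (7 syllables):
  The word has 7 syllables; the penultimate syllable (second from the end) is syllable 6 (do).
  → primary stress on syllable 6.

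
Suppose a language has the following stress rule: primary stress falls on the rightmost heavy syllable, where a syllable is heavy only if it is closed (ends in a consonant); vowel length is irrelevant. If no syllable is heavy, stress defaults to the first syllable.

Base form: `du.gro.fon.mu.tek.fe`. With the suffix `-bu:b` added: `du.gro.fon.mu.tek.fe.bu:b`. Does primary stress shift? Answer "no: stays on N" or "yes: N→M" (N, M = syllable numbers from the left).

Base `du.gro.fon.mu.tek.fe` (6 syllables):
  Weights: 1 du L, 2 gro L, 3 fon H, 4 mu L, 5 tek H, 6 fe L.
  Heavy syllables in the domain: 3, 5. The rightmost is syllable 5 (tek).
  → primary stress on syllable 5.
Suffixed `du.gro.fon.mu.tek.fe.bu:b` (7 syllables):
  Weights: 1 du L, 2 gro L, 3 fon H, 4 mu L, 5 tek H, 6 fe L, 7 bu:b H.
  Heavy syllables in the domain: 3, 5, 7. The rightmost is syllable 7 (bu:b).
  → primary stress on syllable 7.

yes: 5→7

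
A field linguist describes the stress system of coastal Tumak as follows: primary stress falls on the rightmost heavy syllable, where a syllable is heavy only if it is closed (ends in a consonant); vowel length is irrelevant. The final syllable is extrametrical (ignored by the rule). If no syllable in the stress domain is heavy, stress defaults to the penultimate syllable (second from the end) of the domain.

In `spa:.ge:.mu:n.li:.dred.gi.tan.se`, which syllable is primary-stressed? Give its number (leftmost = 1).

The final syllable (8, se) is extrametrical; the stress domain is syllables 1–7.
Weights: 1 spa: L, 2 ge: L, 3 mu:n H, 4 li: L, 5 dred H, 6 gi L, 7 tan H.
Heavy syllables in the domain: 3, 5, 7. The rightmost is syllable 7 (tan).
Primary stress: syllable 7 → spa:.ge:.mu:n.li:.dred.gi.ˈtan.se.

7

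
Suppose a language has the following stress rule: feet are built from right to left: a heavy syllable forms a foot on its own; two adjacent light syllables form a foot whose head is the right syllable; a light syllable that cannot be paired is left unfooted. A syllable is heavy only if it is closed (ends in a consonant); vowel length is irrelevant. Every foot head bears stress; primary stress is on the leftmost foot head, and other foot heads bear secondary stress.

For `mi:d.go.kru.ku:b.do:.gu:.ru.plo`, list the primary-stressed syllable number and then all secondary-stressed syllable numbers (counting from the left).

primary 1, secondary 3, 4, 6, 8

Weights: 1 mi:d H, 2 go L, 3 kru L, 4 ku:b H, 5 do: L, 6 gu: L, 7 ru L, 8 plo L.
Parse right to left (heavy = foot alone; LL = one foot; stranded L unfooted): (ˈmi:d) (go.ˈkru) (ˈku:b) (do:.ˈgu:) (ru.ˈplo).
Foot heads: 1, 3, 4, 6, 8.
Primary stress on the leftmost head = syllable 1.
Secondary stress on 3, 4, 6, 8: ˈmi:d.go.ˌkru.ˌku:b.do:.ˌgu:.ru.ˌplo.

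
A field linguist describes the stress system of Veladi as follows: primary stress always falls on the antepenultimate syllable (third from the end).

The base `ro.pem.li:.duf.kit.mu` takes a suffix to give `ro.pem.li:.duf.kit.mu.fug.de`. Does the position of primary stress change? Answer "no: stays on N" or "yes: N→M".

yes: 4→6

Base `ro.pem.li:.duf.kit.mu` (6 syllables):
  The word has 6 syllables; the antepenultimate syllable (third from the end) is syllable 4 (duf).
  → primary stress on syllable 4.
Suffixed `ro.pem.li:.duf.kit.mu.fug.de` (8 syllables):
  The word has 8 syllables; the antepenultimate syllable (third from the end) is syllable 6 (mu).
  → primary stress on syllable 6.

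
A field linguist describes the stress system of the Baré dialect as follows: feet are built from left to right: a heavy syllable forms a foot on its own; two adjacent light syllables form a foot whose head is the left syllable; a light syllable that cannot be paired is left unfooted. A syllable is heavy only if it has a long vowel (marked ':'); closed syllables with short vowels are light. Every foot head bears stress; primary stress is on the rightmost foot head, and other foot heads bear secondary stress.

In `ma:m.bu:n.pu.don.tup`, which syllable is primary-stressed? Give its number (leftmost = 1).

3

Weights: 1 ma:m H, 2 bu:n H, 3 pu L, 4 don L, 5 tup L.
Parse left to right (heavy = foot alone; LL = one foot; stranded L unfooted): (ˈma:m) (ˈbu:n) (ˈpu.don) tup.
Foot heads: 1, 2, 3.
Primary stress on the rightmost head = syllable 3.
Primary stress: syllable 3 → ma:m.bu:n.ˈpu.don.tup.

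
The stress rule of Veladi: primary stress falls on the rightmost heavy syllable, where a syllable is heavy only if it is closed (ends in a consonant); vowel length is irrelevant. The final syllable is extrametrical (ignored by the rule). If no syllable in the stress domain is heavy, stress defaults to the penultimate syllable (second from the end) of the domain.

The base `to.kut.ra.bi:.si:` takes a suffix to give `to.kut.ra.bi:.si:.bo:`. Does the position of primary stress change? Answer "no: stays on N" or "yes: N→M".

Base `to.kut.ra.bi:.si:` (5 syllables):
  The final syllable (5, si:) is extrametrical; the stress domain is syllables 1–4.
  Weights: 1 to L, 2 kut H, 3 ra L, 4 bi: L.
  Heavy syllables in the domain: 2. The rightmost is syllable 2 (kut).
  → primary stress on syllable 2.
Suffixed `to.kut.ra.bi:.si:.bo:` (6 syllables):
  The final syllable (6, bo:) is extrametrical; the stress domain is syllables 1–5.
  Weights: 1 to L, 2 kut H, 3 ra L, 4 bi: L, 5 si: L.
  Heavy syllables in the domain: 2. The rightmost is syllable 2 (kut).
  → primary stress on syllable 2.

no: stays on 2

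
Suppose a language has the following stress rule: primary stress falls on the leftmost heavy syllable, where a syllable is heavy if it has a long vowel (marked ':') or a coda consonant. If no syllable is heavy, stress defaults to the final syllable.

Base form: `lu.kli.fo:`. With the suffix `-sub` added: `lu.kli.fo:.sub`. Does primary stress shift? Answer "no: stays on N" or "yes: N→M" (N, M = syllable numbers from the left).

Base `lu.kli.fo:` (3 syllables):
  Weights: 1 lu L, 2 kli L, 3 fo: H.
  Heavy syllables in the domain: 3. The leftmost is syllable 3 (fo:).
  → primary stress on syllable 3.
Suffixed `lu.kli.fo:.sub` (4 syllables):
  Weights: 1 lu L, 2 kli L, 3 fo: H, 4 sub H.
  Heavy syllables in the domain: 3, 4. The leftmost is syllable 3 (fo:).
  → primary stress on syllable 3.

no: stays on 3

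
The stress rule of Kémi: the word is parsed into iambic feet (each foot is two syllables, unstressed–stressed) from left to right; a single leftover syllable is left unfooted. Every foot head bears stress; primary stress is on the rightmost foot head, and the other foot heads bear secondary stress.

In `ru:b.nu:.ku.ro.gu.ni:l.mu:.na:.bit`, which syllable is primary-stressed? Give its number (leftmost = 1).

Parse left to right into iambic (σˈσ) feet: (ru:b.ˈnu:) (ku.ˈro) (gu.ˈni:l) (mu:.ˈna:) bit. Syllable 9 is left unfooted.
Foot heads (stressed positions): 2, 4, 6, 8.
End Rule Rightmost: primary stress on the rightmost head = syllable 8.
Primary stress: syllable 8 → ru:b.nu:.ku.ro.gu.ni:l.mu:.ˈna:.bit.

8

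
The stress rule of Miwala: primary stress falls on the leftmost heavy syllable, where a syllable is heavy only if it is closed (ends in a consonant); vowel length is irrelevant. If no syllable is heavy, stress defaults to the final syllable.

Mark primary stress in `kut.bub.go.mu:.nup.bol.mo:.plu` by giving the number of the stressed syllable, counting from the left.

Weights: 1 kut H, 2 bub H, 3 go L, 4 mu: L, 5 nup H, 6 bol H, 7 mo: L, 8 plu L.
Heavy syllables in the domain: 1, 2, 5, 6. The leftmost is syllable 1 (kut).
Primary stress: syllable 1 → ˈkut.bub.go.mu:.nup.bol.mo:.plu.

1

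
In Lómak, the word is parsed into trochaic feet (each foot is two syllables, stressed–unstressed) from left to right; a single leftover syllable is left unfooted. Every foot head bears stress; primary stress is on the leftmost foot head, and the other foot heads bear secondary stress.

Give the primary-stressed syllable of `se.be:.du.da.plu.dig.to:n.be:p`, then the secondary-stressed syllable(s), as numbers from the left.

Parse left to right into trochaic (ˈσσ) feet: (ˈse.be:) (ˈdu.da) (ˈplu.dig) (ˈto:n.be:p).
Foot heads (stressed positions): 1, 3, 5, 7.
End Rule Leftmost: primary stress on the leftmost head = syllable 1.
Secondary stress on 3, 5, 7: ˈse.be:.ˌdu.da.ˌplu.dig.ˌto:n.be:p.

primary 1, secondary 3, 5, 7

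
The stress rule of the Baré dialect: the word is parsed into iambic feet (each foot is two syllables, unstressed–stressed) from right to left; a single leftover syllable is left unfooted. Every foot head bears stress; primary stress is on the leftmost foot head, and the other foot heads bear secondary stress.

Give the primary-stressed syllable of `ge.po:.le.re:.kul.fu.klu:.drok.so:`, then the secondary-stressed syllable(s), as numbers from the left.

primary 3, secondary 5, 7, 9

Parse right to left into iambic (σˈσ) feet: ge (po:.ˈle) (re:.ˈkul) (fu.ˈklu:) (drok.ˈso:). Syllable 1 is left unfooted.
Foot heads (stressed positions): 3, 5, 7, 9.
End Rule Leftmost: primary stress on the leftmost head = syllable 3.
Secondary stress on 5, 7, 9: ge.po:.ˈle.re:.ˌkul.fu.ˌklu:.drok.ˌso:.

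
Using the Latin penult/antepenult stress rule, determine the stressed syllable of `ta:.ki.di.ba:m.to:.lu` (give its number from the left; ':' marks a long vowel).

Classical Latin: stress the penult if heavy (long vowel or closed), else the antepenult.
Weights: 4 ba:m H, 5 to: H, 6 lu L.
The penult (syllable 5, to:) is heavy, so it takes stress.
Stress on syllable 5: ta:.ki.di.ba:m.ˈto:.lu.

5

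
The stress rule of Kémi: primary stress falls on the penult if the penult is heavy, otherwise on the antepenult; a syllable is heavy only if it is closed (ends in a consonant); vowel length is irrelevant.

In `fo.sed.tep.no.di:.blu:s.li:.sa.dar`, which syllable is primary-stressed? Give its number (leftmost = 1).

7

Weights: 7 li: L, 8 sa L, 9 dar H.
The penult (syllable 8, sa) is light, so stress falls on the antepenult (syllable 7, li:).
Primary stress: syllable 7 → fo.sed.tep.no.di:.blu:s.ˈli:.sa.dar.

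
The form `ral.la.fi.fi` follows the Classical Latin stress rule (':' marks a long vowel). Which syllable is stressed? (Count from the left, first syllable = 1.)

Classical Latin: stress the penult if heavy (long vowel or closed), else the antepenult.
Weights: 2 la L, 3 fi L, 4 fi L.
The penult (syllable 3, fi) is light, so stress falls on the antepenult (syllable 2, la).
Stress on syllable 2: ral.ˈla.fi.fi.

2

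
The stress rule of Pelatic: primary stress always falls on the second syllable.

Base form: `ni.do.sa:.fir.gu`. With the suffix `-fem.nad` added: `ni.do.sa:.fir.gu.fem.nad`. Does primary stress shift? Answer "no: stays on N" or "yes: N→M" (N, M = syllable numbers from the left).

Base `ni.do.sa:.fir.gu` (5 syllables):
  The word has 5 syllables; the second syllable is syllable 2 (do).
  → primary stress on syllable 2.
Suffixed `ni.do.sa:.fir.gu.fem.nad` (7 syllables):
  The word has 7 syllables; the second syllable is syllable 2 (do).
  → primary stress on syllable 2.

no: stays on 2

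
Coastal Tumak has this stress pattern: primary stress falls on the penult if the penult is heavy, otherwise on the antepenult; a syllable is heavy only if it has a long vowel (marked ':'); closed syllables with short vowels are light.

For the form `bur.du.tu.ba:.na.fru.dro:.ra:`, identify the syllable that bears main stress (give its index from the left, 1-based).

7

Weights: 6 fru L, 7 dro: H, 8 ra: H.
The penult (syllable 7, dro:) is heavy, so it takes stress.
Primary stress: syllable 7 → bur.du.tu.ba:.na.fru.ˈdro:.ra:.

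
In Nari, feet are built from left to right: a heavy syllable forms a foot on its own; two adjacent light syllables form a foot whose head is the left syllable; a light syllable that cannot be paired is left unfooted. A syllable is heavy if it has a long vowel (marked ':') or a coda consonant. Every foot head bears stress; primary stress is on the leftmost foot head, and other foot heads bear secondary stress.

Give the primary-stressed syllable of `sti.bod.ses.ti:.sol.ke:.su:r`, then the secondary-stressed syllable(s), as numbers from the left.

Weights: 1 sti L, 2 bod H, 3 ses H, 4 ti: H, 5 sol H, 6 ke: H, 7 su:r H.
Parse left to right (heavy = foot alone; LL = one foot; stranded L unfooted): sti (ˈbod) (ˈses) (ˈti:) (ˈsol) (ˈke:) (ˈsu:r).
Foot heads: 2, 3, 4, 5, 6, 7.
Primary stress on the leftmost head = syllable 2.
Secondary stress on 3, 4, 5, 6, 7: sti.ˈbod.ˌses.ˌti:.ˌsol.ˌke:.ˌsu:r.

primary 2, secondary 3, 4, 5, 6, 7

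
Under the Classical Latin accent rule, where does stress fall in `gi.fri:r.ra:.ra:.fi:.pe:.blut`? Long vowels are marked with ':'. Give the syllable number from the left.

6

Classical Latin: stress the penult if heavy (long vowel or closed), else the antepenult.
Weights: 5 fi: H, 6 pe: H, 7 blut H.
The penult (syllable 6, pe:) is heavy, so it takes stress.
Stress on syllable 6: gi.fri:r.ra:.ra:.fi:.ˈpe:.blut.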